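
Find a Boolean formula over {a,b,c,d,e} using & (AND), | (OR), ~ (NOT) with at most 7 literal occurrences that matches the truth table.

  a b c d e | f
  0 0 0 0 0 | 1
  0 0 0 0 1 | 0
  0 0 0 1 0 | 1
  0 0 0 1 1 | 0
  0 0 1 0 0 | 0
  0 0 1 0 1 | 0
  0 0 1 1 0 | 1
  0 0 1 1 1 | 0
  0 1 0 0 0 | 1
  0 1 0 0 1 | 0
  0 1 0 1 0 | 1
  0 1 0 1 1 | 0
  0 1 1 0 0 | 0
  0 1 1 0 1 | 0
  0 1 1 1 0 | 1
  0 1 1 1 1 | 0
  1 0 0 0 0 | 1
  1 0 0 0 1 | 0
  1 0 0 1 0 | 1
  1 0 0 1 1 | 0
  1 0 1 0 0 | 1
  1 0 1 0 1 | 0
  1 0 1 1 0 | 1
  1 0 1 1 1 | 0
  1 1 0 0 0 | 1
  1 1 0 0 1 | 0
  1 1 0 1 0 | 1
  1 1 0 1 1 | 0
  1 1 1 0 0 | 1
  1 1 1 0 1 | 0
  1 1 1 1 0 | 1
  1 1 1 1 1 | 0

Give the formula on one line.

(~e & ((a | d) | ~c))

  ~e = 10101010101010101010101010101010
  (a | d) = 00110011001100111111111111111111
  ~c = 11110000111100001111000011110000
  ((a | d) | ~c) = 11110011111100111111111111111111
  (~e & ((a | d) | ~c)) = 10100010101000101010101010101010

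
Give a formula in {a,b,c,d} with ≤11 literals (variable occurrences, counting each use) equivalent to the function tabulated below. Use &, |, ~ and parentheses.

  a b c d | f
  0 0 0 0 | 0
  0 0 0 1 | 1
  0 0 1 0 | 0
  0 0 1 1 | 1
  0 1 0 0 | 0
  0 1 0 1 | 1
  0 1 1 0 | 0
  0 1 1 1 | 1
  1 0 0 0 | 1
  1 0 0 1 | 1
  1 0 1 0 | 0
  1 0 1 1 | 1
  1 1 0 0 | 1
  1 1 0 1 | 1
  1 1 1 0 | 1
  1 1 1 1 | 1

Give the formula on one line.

  (a | d) = 0101010111111111
  ~c = 1100110011001100
  (~c | b) = 1100111111001111
  ((a | d) & (~c | b)) = 0100010111001111
  (d | ~c) = 1101110111011101
  ~d = 1010101010101010
  ((d | ~c) & ~d) = 1000100010001000
  (c | ((d | ~c) & ~d)) = 1011101110111011
  (d & (c | ((d | ~c) & ~d))) = 0001000100010001
  (((a | d) & (~c | b)) | (d & (c | ((d | ~c) & ~d)))) = 0101010111011111

(((a | d) & (~c | b)) | (d & (c | ((d | ~c) & ~d))))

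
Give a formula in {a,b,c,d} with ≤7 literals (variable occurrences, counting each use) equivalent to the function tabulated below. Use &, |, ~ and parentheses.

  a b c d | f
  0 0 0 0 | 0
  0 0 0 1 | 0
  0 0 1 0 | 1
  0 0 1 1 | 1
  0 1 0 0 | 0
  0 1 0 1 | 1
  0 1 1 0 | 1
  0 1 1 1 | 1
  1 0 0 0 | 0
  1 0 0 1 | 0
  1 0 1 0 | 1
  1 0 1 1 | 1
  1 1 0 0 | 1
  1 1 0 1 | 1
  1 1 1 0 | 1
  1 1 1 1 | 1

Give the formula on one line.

  (b & c) = 0000001100000011
  ((b & c) | d) = 0101011101010111
  (a | ((b & c) | d)) = 0101011111111111
  ((a | ((b & c) | d)) & b) = 0000011100001111
  (((a | ((b & c) | d)) & b) | c) = 0011011100111111

(((a | ((b & c) | d)) & b) | c)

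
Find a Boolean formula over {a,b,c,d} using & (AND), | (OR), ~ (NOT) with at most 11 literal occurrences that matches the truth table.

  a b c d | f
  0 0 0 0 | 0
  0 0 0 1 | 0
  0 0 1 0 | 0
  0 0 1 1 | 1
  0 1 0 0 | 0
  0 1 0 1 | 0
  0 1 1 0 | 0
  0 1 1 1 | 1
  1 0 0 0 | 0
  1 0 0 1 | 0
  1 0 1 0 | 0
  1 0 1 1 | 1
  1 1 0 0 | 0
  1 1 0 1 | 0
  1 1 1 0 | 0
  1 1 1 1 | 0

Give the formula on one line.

  ~b = 1111000011110000
  ~a = 1111111100000000
  (c & ~a) = 0011001100000000
  (~b | (c & ~a)) = 1111001111110000
  ~d = 1010101010101010
  ~c = 1100110011001100
  (~c & b) = 0000110000001100
  (c | (~c & b)) = 0011111100111111
  (~d | (c | (~c & b))) = 1011111110111111
  (d & (~d | (c | (~c & b)))) = 0001010100010101
  ((~b | (c & ~a)) & (d & (~d | (c | (~c & b))))) = 0001000100010000

((~b | (c & ~a)) & (d & (~d | (c | (~c & b)))))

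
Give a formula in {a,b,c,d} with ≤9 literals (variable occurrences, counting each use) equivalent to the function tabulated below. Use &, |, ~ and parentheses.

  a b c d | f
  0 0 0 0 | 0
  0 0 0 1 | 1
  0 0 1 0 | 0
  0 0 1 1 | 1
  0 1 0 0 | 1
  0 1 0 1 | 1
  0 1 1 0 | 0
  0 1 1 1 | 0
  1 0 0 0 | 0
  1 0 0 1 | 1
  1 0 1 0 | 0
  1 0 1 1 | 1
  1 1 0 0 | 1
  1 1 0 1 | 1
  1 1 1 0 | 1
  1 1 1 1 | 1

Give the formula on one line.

  ~c = 1100110011001100
  (~c & b) = 0000110000001100
  ~b = 1111000011110000
  (d & ~b) = 0101000001010000
  ((~c & b) | (d & ~b)) = 0101110001011100
  (~c | a) = 1100110011111111
  ((~c | a) & b) = 0000110000001111
  (((~c & b) | (d & ~b)) | ((~c | a) & b)) = 0101110001011111

(((~c & b) | (d & ~b)) | ((~c | a) & b))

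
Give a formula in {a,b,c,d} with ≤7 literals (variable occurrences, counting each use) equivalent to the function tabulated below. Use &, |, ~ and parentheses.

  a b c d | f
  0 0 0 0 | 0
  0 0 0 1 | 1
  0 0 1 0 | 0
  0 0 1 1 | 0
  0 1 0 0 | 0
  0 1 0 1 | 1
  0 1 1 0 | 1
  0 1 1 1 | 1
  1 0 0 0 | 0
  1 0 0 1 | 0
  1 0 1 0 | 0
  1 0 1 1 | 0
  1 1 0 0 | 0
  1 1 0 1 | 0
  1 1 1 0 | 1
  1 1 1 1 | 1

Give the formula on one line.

((~c | b) & (c | (~a & d)))

  ~c = 1100110011001100
  (~c | b) = 1100111111001111
  ~a = 1111111100000000
  (~a & d) = 0101010100000000
  (c | (~a & d)) = 0111011100110011
  ((~c | b) & (c | (~a & d))) = 0100011100000011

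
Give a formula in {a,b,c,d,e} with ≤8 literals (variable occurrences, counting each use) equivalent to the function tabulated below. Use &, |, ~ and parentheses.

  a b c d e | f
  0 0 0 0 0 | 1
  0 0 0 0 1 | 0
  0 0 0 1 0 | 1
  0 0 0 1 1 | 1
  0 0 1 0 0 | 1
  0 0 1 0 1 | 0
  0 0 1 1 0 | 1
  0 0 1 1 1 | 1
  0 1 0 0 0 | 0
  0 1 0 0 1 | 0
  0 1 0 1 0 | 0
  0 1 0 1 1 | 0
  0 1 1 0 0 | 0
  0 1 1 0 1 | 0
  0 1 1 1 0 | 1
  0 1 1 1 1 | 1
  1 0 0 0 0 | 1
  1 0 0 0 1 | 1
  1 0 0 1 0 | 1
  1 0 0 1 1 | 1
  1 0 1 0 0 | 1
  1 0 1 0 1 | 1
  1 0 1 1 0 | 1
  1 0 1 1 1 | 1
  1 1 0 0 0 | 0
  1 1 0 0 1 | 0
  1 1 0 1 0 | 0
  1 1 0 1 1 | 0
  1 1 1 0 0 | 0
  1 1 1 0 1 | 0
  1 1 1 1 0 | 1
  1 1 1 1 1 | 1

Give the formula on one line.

(((d | ~e) | a) & ((d & c) | ~b))

  ~e = 10101010101010101010101010101010
  (d | ~e) = 10111011101110111011101110111011
  ((d | ~e) | a) = 10111011101110111111111111111111
  (d & c) = 00000011000000110000001100000011
  ~b = 11111111000000001111111100000000
  ((d & c) | ~b) = 11111111000000111111111100000011
  (((d | ~e) | a) & ((d & c) | ~b)) = 10111011000000111111111100000011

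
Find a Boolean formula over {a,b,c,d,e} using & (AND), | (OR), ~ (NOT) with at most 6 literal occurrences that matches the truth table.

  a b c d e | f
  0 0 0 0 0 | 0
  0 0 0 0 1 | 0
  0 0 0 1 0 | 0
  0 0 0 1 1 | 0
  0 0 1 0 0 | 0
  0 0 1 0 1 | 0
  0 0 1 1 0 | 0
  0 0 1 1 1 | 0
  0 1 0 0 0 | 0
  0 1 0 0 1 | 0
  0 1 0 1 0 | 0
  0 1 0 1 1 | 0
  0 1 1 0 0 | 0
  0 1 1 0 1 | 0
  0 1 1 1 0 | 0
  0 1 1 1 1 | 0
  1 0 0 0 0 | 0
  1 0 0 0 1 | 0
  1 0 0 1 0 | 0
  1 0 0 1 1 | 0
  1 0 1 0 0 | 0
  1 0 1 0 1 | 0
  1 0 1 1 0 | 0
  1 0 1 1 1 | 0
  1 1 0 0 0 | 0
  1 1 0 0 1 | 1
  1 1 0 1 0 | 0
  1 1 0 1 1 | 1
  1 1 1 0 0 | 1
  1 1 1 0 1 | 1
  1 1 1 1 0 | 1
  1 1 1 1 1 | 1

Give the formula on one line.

  (c | e) = 01011111010111110101111101011111
  ((c | e) & b) = 00000000010111110000000001011111
  (((c | e) & b) & a) = 00000000000000000000000001011111

(((c | e) & b) & a)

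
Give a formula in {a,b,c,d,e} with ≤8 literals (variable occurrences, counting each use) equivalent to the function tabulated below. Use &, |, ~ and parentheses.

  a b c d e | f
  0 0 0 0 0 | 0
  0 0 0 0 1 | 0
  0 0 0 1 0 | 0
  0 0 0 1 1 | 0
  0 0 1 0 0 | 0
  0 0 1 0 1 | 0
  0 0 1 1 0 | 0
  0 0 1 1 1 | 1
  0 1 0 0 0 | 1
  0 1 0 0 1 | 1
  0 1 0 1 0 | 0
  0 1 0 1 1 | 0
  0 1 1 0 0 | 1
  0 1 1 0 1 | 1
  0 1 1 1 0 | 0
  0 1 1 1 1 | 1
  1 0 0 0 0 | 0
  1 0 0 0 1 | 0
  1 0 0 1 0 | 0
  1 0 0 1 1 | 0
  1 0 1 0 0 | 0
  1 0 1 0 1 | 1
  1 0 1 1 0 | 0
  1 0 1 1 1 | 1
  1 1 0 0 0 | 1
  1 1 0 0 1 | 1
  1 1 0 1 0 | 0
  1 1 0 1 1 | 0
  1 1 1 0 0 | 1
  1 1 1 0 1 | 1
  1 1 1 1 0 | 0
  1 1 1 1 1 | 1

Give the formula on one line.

  ~d = 11001100110011001100110011001100
  (~d & b) = 00000000110011000000000011001100
  ~c = 11110000111100001111000011110000
  (d & ~c) = 00110000001100000011000000110000
  ((d & ~c) | a) = 00110000001100001111111111111111
  (d | ((d & ~c) | a)) = 00110011001100111111111111111111
  ((d | ((d & ~c) | a)) & e) = 00010001000100010101010101010101
  (((d | ((d & ~c) | a)) & e) & c) = 00000001000000010000010100000101
  ((~d & b) | (((d | ((d & ~c) | a)) & e) & c)) = 00000001110011010000010111001101

((~d & b) | (((d | ((d & ~c) | a)) & e) & c))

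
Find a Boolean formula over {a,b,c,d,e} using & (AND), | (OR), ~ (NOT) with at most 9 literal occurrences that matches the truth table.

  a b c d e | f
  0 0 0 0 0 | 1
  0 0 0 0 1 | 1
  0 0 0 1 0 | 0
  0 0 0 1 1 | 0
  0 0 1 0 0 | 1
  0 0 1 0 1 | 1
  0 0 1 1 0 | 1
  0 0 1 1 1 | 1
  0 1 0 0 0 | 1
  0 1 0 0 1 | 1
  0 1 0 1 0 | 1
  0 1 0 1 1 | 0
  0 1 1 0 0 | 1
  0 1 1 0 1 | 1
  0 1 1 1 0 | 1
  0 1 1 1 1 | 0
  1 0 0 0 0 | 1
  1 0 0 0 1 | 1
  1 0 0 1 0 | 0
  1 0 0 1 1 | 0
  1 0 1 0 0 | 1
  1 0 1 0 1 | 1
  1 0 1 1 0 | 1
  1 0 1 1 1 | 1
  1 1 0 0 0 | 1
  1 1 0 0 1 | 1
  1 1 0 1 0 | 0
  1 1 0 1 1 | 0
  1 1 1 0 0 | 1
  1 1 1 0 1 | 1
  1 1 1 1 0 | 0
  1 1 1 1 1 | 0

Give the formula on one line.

((c & ~b) | ((~a | ~d) & ((d & (b & ~e)) | ~d)))

  ~b = 11111111000000001111111100000000
  (c & ~b) = 00001111000000000000111100000000
  ~a = 11111111111111110000000000000000
  ~d = 11001100110011001100110011001100
  (~a | ~d) = 11111111111111111100110011001100
  ~e = 10101010101010101010101010101010
  (b & ~e) = 00000000101010100000000010101010
  (d & (b & ~e)) = 00000000001000100000000000100010
  ((d & (b & ~e)) | ~d) = 11001100111011101100110011101110
  ((~a | ~d) & ((d & (b & ~e)) | ~d)) = 11001100111011101100110011001100
  ((c & ~b) | ((~a | ~d) & ((d & (b & ~e)) | ~d))) = 11001111111011101100111111001100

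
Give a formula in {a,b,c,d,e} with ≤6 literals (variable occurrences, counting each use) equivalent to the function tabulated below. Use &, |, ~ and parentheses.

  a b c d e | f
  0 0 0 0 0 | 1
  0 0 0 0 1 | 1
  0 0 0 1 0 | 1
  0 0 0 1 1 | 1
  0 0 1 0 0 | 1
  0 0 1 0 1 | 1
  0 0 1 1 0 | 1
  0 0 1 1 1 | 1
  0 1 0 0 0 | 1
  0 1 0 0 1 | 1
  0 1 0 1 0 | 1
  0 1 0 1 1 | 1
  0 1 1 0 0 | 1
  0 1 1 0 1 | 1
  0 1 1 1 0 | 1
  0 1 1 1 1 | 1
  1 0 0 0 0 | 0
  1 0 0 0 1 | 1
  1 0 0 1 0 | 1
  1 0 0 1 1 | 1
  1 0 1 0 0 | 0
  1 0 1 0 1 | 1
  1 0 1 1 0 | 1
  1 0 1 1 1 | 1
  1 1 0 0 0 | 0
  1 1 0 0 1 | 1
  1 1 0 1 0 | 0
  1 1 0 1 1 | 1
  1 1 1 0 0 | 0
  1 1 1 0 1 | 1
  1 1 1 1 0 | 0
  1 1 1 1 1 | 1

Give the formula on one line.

  ~a = 11111111111111110000000000000000
  (a & e) = 00000000000000000101010101010101
  (~a | (a & e)) = 11111111111111110101010101010101
  ~b = 11111111000000001111111100000000
  (d & ~b) = 00110011000000000011001100000000
  ((~a | (a & e)) | (d & ~b)) = 11111111111111110111011101010101

((~a | (a & e)) | (d & ~b))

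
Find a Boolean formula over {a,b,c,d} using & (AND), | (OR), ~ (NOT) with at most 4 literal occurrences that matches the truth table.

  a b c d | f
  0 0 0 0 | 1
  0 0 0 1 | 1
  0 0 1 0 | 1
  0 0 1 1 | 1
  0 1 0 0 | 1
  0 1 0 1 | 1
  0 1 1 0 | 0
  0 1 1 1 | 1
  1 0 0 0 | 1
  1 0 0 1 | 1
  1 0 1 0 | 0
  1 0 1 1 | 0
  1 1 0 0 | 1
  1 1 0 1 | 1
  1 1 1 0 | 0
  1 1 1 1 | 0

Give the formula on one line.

(((~b | d) & ~a) | ~c)

  ~b = 1111000011110000
  (~b | d) = 1111010111110101
  ~a = 1111111100000000
  ((~b | d) & ~a) = 1111010100000000
  ~c = 1100110011001100
  (((~b | d) & ~a) | ~c) = 1111110111001100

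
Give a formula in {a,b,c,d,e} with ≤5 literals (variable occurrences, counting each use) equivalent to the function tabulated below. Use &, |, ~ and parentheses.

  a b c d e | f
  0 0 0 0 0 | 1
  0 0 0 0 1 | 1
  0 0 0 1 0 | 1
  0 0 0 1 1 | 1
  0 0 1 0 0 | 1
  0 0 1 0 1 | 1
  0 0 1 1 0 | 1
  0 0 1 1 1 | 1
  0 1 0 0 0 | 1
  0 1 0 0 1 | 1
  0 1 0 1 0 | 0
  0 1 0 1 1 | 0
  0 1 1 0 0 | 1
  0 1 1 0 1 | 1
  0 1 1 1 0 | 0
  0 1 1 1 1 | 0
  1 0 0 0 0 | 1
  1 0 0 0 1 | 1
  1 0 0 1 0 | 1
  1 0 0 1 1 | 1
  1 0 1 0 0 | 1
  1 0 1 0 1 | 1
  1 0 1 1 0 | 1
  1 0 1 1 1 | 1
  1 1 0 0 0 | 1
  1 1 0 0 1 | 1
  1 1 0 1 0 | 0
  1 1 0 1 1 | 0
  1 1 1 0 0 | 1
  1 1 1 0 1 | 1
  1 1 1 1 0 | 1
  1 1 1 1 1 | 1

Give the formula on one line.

(~b | (~d | (a & c)))

  ~b = 11111111000000001111111100000000
  ~d = 11001100110011001100110011001100
  (a & c) = 00000000000000000000111100001111
  (~d | (a & c)) = 11001100110011001100111111001111
  (~b | (~d | (a & c))) = 11111111110011001111111111001111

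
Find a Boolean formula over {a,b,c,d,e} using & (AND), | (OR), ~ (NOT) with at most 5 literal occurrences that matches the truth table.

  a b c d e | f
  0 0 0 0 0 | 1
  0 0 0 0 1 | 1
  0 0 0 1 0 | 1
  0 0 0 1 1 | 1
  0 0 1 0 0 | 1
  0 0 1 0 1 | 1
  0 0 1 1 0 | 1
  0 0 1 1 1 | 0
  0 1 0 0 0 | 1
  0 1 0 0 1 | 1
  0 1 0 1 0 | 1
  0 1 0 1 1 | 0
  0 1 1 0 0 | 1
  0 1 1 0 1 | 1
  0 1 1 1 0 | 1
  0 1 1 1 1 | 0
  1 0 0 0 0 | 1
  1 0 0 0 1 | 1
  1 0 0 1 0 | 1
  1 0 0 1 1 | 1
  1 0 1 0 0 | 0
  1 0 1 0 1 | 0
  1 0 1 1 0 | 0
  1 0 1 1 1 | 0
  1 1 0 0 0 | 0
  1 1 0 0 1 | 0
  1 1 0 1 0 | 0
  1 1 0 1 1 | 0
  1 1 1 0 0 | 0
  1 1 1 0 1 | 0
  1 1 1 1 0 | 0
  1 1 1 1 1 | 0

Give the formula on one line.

  ~d = 11001100110011001100110011001100
  ~e = 10101010101010101010101010101010
  (~d | ~e) = 11101110111011101110111011101110
  ~a = 11111111111111110000000000000000
  ((~d | ~e) & ~a) = 11101110111011100000000000000000
  ~c = 11110000111100001111000011110000
  ~b = 11111111000000001111111100000000
  (~c & ~b) = 11110000000000001111000000000000
  (((~d | ~e) & ~a) | (~c & ~b)) = 11111110111011101111000000000000

(((~d | ~e) & ~a) | (~c & ~b))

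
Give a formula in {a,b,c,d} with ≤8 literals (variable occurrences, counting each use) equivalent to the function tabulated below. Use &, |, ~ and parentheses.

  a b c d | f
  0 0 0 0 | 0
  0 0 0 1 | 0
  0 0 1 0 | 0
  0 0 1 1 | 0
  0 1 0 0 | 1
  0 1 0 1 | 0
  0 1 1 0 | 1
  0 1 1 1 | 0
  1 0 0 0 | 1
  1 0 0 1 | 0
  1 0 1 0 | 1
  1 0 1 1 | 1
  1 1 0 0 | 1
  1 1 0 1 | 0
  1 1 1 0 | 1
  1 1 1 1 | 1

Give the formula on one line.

  ~d = 1010101010101010
  (~d & b) = 0000101000001010
  (~d | c) = 1011101110111011
  (a & (~d | c)) = 0000000010111011
  ((~d & b) | (a & (~d | c))) = 0000101010111011

((~d & b) | (a & (~d | c)))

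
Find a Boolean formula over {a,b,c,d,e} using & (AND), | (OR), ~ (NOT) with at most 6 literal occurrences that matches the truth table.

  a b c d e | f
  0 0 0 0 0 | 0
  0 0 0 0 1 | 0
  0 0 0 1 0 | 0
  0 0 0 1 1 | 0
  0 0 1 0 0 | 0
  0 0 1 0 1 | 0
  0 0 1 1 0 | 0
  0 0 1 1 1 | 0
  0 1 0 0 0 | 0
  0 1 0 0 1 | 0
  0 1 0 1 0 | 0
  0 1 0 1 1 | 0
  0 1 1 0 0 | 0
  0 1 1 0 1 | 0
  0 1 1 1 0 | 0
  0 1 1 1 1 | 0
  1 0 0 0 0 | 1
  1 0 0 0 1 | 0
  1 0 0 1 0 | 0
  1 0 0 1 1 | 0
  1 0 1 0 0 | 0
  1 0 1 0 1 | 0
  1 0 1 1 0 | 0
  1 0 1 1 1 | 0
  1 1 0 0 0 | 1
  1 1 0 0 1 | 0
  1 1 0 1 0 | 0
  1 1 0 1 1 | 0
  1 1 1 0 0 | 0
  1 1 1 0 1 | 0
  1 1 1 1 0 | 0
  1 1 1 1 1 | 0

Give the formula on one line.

  (c | a) = 00001111000011111111111111111111
  ~e = 10101010101010101010101010101010
  ~c = 11110000111100001111000011110000
  (~e & ~c) = 10100000101000001010000010100000
  ((c | a) & (~e & ~c)) = 00000000000000001010000010100000
  ~d = 11001100110011001100110011001100
  (((c | a) & (~e & ~c)) & ~d) = 00000000000000001000000010000000

(((c | a) & (~e & ~c)) & ~d)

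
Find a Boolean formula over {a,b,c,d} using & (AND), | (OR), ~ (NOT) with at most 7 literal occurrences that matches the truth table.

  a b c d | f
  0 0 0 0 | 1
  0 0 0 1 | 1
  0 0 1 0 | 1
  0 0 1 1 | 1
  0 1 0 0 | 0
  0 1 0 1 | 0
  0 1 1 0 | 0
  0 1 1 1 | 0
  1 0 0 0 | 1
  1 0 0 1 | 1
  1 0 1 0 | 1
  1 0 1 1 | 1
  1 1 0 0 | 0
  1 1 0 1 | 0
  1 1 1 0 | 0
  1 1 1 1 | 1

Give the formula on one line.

  ~b = 1111000011110000
  ~c = 1100110011001100
  (~c | a) = 1100110011111111
  (d & (~c | a)) = 0100010001010101
  (c & d) = 0001000100010001
  ((d & (~c | a)) & (c & d)) = 0000000000010001
  (~b | ((d & (~c | a)) & (c & d))) = 1111000011110001

(~b | ((d & (~c | a)) & (c & d)))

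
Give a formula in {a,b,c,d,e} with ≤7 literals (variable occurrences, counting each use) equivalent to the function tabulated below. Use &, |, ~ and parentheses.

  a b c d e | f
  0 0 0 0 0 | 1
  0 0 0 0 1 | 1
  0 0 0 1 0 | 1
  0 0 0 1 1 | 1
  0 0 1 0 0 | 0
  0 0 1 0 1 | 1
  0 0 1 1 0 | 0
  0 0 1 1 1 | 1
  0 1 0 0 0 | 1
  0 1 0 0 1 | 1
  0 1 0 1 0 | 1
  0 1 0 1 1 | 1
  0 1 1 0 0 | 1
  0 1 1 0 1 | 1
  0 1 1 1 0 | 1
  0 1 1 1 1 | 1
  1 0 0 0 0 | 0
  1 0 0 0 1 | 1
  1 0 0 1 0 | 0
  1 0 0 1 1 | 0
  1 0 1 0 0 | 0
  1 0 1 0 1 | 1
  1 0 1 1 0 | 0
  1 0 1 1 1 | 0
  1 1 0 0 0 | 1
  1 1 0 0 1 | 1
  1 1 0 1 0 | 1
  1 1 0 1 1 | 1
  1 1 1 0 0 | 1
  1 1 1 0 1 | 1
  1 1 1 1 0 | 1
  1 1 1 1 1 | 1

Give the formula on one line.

  ~c = 11110000111100001111000011110000
  ~a = 11111111111111110000000000000000
  (~c & ~a) = 11110000111100000000000000000000
  ~d = 11001100110011001100110011001100
  (~a | ~d) = 11111111111111111100110011001100
  ((~a | ~d) & e) = 01010101010101010100010001000100
  (((~a | ~d) & e) | b) = 01010101111111110100010011111111
  ((~c & ~a) | (((~a | ~d) & e) | b)) = 11110101111111110100010011111111

((~c & ~a) | (((~a | ~d) & e) | b))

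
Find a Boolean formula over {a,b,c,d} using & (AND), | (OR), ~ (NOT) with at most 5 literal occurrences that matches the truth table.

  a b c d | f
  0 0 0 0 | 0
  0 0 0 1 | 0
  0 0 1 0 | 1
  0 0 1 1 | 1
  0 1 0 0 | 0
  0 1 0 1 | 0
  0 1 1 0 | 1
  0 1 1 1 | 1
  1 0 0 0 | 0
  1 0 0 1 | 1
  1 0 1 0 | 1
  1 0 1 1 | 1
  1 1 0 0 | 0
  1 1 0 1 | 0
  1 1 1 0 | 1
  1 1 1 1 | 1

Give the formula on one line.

((((~c & a) & d) & ~b) | c)

  ~c = 1100110011001100
  (~c & a) = 0000000011001100
  ((~c & a) & d) = 0000000001000100
  ~b = 1111000011110000
  (((~c & a) & d) & ~b) = 0000000001000000
  ((((~c & a) & d) & ~b) | c) = 0011001101110011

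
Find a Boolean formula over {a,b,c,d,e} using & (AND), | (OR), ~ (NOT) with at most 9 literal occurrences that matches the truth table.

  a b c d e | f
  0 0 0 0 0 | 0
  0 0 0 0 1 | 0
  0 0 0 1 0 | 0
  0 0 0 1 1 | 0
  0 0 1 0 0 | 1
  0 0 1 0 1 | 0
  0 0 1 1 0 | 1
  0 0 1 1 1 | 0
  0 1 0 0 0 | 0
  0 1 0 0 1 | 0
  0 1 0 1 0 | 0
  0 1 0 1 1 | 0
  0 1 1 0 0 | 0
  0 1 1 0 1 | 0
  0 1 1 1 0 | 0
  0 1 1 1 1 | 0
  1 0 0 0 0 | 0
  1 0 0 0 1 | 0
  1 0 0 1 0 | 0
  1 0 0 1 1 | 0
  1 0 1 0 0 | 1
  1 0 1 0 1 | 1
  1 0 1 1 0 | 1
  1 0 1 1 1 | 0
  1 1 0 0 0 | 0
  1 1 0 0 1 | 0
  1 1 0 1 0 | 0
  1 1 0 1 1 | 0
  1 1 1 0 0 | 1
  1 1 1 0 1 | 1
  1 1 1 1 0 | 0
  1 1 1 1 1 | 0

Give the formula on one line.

(((~b & ~e) | (~d & (c & a))) & (c | (d & e)))

  ~b = 11111111000000001111111100000000
  ~e = 10101010101010101010101010101010
  (~b & ~e) = 10101010000000001010101000000000
  ~d = 11001100110011001100110011001100
  (c & a) = 00000000000000000000111100001111
  (~d & (c & a)) = 00000000000000000000110000001100
  ((~b & ~e) | (~d & (c & a))) = 10101010000000001010111000001100
  (d & e) = 00010001000100010001000100010001
  (c | (d & e)) = 00011111000111110001111100011111
  (((~b & ~e) | (~d & (c & a))) & (c | (d & e))) = 00001010000000000000111000001100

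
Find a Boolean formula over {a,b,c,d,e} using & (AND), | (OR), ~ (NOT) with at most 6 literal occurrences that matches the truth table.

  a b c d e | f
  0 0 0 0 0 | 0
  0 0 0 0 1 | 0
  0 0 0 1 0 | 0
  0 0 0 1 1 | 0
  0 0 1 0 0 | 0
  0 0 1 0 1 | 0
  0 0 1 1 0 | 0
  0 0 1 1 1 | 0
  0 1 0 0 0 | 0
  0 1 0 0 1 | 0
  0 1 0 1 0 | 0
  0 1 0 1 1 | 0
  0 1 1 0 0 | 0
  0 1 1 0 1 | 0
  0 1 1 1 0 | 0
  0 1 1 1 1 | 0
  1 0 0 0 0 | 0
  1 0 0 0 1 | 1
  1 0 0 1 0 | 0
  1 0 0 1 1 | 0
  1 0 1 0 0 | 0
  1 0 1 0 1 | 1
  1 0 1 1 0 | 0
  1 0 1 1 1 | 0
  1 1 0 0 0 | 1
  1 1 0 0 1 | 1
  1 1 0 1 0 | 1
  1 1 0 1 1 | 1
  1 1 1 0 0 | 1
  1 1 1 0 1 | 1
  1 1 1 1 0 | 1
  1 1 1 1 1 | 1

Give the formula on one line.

((b | ((e & ~b) & ~d)) & a)

  ~b = 11111111000000001111111100000000
  (e & ~b) = 01010101000000000101010100000000
  ~d = 11001100110011001100110011001100
  ((e & ~b) & ~d) = 01000100000000000100010000000000
  (b | ((e & ~b) & ~d)) = 01000100111111110100010011111111
  ((b | ((e & ~b) & ~d)) & a) = 00000000000000000100010011111111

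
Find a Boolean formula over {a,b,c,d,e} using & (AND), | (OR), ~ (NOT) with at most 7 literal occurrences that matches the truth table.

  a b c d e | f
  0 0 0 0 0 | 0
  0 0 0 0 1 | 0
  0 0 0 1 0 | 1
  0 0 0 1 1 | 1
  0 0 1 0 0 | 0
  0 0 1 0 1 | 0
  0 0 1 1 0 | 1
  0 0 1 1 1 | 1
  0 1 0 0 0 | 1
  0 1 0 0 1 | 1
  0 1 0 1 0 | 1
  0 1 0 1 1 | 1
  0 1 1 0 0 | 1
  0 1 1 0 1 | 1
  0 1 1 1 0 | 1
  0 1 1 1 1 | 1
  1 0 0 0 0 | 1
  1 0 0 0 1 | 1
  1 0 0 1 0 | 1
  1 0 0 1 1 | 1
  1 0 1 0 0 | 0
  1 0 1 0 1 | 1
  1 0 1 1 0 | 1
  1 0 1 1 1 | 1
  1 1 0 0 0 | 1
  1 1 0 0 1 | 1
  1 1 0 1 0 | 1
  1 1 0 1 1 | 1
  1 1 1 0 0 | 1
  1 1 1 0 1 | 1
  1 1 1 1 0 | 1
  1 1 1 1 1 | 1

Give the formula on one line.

  ~c = 11110000111100001111000011110000
  (~c | e) = 11110101111101011111010111110101
  (a & (~c | e)) = 00000000000000001111010111110101
  (d | (a & (~c | e))) = 00110011001100111111011111110111
  ((d | (a & (~c | e))) | b) = 00110011111111111111011111111111

((d | (a & (~c | e))) | b)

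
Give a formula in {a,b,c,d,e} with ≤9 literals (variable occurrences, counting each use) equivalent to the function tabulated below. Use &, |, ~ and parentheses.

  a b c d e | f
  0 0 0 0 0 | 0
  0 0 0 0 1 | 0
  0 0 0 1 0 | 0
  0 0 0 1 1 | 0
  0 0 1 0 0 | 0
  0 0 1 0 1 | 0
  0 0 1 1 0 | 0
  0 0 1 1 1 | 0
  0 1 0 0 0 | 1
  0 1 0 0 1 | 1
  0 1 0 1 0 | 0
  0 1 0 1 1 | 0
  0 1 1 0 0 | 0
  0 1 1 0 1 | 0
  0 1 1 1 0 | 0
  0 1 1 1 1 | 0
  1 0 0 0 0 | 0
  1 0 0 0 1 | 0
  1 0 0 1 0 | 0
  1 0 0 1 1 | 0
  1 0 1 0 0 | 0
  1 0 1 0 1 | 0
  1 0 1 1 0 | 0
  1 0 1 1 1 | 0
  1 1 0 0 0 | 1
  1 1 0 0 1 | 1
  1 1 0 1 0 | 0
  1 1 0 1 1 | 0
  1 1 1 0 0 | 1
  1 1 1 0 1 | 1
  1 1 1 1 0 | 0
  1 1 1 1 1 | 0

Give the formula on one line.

(((~b | ~d) & (b | ~d)) & (b & (~c | a)))

  ~b = 11111111000000001111111100000000
  ~d = 11001100110011001100110011001100
  (~b | ~d) = 11111111110011001111111111001100
  (b | ~d) = 11001100111111111100110011111111
  ((~b | ~d) & (b | ~d)) = 11001100110011001100110011001100
  ~c = 11110000111100001111000011110000
  (~c | a) = 11110000111100001111111111111111
  (b & (~c | a)) = 00000000111100000000000011111111
  (((~b | ~d) & (b | ~d)) & (b & (~c | a))) = 00000000110000000000000011001100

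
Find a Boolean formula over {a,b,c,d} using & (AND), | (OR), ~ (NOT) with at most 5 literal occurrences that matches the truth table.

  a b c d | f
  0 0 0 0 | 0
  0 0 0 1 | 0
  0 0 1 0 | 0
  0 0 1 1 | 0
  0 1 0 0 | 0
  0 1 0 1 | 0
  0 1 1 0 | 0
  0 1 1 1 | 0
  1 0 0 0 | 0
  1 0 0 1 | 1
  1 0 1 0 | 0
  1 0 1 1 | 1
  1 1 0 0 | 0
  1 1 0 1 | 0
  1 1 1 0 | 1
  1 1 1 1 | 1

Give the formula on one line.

  (b | d) = 0101111101011111
  ~b = 1111000011110000
  (c | ~b) = 1111001111110011
  ((c | ~b) & a) = 0000000011110011
  ((b | d) & ((c | ~b) & a)) = 0000000001010011

((b | d) & ((c | ~b) & a))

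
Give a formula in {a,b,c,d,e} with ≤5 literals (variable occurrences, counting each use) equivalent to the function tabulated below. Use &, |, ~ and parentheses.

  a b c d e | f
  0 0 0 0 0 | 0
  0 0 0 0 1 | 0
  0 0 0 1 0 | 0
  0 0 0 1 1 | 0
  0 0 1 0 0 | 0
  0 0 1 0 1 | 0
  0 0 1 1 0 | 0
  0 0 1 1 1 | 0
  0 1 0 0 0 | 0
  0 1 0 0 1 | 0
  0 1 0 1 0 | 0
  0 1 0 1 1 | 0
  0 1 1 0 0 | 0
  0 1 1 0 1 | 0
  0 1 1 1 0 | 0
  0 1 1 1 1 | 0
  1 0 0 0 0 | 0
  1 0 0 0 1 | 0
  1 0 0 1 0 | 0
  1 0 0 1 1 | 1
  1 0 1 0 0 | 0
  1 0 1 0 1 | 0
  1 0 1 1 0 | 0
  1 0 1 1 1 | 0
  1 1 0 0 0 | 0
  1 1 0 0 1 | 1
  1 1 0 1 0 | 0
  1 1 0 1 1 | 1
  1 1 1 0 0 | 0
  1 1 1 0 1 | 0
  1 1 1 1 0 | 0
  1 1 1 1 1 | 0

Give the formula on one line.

(~c & ((b | d) & (e & a)))

  ~c = 11110000111100001111000011110000
  (b | d) = 00110011111111110011001111111111
  (e & a) = 00000000000000000101010101010101
  ((b | d) & (e & a)) = 00000000000000000001000101010101
  (~c & ((b | d) & (e & a))) = 00000000000000000001000001010000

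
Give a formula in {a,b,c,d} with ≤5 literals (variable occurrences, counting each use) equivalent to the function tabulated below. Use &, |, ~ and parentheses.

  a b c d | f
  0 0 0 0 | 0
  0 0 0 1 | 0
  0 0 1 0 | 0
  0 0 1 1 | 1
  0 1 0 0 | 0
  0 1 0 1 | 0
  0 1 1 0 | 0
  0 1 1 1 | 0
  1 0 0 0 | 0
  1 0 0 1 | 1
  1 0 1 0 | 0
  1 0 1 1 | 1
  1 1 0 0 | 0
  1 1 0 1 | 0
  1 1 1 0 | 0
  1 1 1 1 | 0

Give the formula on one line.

((d & ~b) & (c | a))

  ~b = 1111000011110000
  (d & ~b) = 0101000001010000
  (c | a) = 0011001111111111
  ((d & ~b) & (c | a)) = 0001000001010000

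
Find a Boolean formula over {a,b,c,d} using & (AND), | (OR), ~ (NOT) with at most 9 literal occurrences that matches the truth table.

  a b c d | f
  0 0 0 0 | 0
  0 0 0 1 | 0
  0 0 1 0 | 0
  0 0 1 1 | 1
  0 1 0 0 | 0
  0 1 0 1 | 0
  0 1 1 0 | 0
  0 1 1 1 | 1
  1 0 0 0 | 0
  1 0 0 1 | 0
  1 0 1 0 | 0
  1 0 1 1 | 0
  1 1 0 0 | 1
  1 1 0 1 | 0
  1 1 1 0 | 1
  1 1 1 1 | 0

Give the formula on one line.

((~a | (~d & a)) & ((a & b) | (d & (c | (~d | a)))))

  ~a = 1111111100000000
  ~d = 1010101010101010
  (~d & a) = 0000000010101010
  (~a | (~d & a)) = 1111111110101010
  (a & b) = 0000000000001111
  (~d | a) = 1010101011111111
  (c | (~d | a)) = 1011101111111111
  (d & (c | (~d | a))) = 0001000101010101
  ((a & b) | (d & (c | (~d | a)))) = 0001000101011111
  ((~a | (~d & a)) & ((a & b) | (d & (c | (~d | a))))) = 0001000100001010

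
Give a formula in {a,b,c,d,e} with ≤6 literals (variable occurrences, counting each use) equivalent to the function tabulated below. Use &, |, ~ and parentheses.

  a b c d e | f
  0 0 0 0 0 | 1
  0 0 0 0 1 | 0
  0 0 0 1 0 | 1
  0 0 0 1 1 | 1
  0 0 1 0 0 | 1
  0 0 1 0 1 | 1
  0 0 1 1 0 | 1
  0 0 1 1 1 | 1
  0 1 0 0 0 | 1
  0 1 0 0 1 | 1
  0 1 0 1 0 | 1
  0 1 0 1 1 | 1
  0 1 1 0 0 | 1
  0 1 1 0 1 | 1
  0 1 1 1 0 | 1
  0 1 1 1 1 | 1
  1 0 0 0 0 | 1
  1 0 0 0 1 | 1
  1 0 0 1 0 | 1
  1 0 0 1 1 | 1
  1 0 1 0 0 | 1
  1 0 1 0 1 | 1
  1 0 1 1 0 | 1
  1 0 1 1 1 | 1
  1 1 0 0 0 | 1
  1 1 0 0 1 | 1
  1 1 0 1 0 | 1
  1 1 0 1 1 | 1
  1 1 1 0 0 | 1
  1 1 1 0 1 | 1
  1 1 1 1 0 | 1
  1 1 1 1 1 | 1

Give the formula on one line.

((~e | c) | (b | (d | a)))

  ~e = 10101010101010101010101010101010
  (~e | c) = 10101111101011111010111110101111
  (d | a) = 00110011001100111111111111111111
  (b | (d | a)) = 00110011111111111111111111111111
  ((~e | c) | (b | (d | a))) = 10111111111111111111111111111111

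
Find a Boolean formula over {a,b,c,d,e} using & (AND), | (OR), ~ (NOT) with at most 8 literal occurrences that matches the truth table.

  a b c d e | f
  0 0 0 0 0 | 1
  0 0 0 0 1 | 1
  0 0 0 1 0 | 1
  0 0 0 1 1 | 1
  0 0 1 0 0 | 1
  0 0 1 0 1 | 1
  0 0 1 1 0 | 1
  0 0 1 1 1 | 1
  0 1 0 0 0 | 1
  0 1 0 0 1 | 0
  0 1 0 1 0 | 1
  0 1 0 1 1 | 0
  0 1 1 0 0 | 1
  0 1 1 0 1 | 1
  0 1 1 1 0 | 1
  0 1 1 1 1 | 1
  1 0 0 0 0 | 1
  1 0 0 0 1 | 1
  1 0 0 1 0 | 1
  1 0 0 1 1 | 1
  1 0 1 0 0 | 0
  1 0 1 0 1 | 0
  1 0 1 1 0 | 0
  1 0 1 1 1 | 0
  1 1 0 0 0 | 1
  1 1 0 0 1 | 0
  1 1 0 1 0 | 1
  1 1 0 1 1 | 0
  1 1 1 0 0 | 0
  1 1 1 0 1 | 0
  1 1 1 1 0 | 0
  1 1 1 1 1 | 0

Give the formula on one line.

  ~c = 11110000111100001111000011110000
  ~a = 11111111111111110000000000000000
  (~c | ~a) = 11111111111111111111000011110000
  ~b = 11111111000000001111111100000000
  ~e = 10101010101010101010101010101010
  (~e | c) = 10101111101011111010111110101111
  (~b | (~e | c)) = 11111111101011111111111110101111
  ((~c | ~a) & (~b | (~e | c))) = 11111111101011111111000010100000

((~c | ~a) & (~b | (~e | c)))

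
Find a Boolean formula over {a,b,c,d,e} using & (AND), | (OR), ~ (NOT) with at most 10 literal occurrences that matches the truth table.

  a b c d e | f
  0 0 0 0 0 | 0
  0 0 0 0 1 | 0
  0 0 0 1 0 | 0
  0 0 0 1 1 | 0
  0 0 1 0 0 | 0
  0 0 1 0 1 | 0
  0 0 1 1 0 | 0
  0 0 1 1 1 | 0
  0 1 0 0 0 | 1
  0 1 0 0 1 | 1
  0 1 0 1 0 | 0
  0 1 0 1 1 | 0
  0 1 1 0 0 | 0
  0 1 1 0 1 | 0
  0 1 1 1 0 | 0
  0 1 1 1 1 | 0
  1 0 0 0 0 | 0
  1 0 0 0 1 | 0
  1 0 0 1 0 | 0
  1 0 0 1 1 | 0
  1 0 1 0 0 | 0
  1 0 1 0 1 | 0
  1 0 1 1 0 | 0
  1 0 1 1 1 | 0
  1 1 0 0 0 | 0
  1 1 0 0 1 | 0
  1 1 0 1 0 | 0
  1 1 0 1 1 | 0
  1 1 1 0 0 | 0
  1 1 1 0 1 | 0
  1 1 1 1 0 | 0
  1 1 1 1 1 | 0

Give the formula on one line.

  ~d = 11001100110011001100110011001100
  ~c = 11110000111100001111000011110000
  (~d & ~c) = 11000000110000001100000011000000
  ~a = 11111111111111110000000000000000
  ((~d & ~c) & ~a) = 11000000110000000000000000000000
  ~b = 11111111000000001111111100000000
  (~b & c) = 00001111000000000000111100000000
  (e & (~b & c)) = 00000101000000000000010100000000
  (a | b) = 00000000111111111111111111111111
  ((e & (~b & c)) | (a | b)) = 00000101111111111111111111111111
  (((~d & ~c) & ~a) & ((e & (~b & c)) | (a | b))) = 00000000110000000000000000000000

(((~d & ~c) & ~a) & ((e & (~b & c)) | (a | b)))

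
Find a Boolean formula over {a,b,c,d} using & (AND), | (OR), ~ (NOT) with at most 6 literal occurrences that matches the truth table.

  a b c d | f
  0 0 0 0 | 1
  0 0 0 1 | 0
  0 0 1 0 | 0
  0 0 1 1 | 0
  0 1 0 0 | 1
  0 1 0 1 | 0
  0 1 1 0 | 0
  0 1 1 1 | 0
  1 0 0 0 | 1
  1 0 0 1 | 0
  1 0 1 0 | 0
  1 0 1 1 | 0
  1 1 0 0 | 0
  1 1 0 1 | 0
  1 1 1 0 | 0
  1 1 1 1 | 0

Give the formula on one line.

((~c & ~d) & ((~a | (~b | c)) | d))

  ~c = 1100110011001100
  ~d = 1010101010101010
  (~c & ~d) = 1000100010001000
  ~a = 1111111100000000
  ~b = 1111000011110000
  (~b | c) = 1111001111110011
  (~a | (~b | c)) = 1111111111110011
  ((~a | (~b | c)) | d) = 1111111111110111
  ((~c & ~d) & ((~a | (~b | c)) | d)) = 1000100010000000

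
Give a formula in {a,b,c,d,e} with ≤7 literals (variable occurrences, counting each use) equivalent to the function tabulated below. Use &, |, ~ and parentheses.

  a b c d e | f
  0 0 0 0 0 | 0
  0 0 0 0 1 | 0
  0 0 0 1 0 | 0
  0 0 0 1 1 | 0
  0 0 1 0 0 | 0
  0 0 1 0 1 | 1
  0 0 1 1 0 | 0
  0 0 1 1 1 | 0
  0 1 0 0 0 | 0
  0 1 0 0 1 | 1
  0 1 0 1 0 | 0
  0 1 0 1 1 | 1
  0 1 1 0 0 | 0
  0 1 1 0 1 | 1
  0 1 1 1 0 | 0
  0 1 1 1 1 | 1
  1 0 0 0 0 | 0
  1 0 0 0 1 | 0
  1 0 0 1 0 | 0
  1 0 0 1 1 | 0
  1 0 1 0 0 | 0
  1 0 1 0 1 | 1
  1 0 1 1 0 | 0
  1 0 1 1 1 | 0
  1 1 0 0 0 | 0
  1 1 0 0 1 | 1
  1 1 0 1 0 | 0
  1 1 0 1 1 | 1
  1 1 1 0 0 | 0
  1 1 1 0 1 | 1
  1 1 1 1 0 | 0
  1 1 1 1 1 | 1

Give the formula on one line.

  (c | b) = 00001111111111110000111111111111
  ~d = 11001100110011001100110011001100
  (~d | b) = 11001100111111111100110011111111
  ((c | b) & (~d | b)) = 00001100111111110000110011111111
  (e & ((c | b) & (~d | b))) = 00000100010101010000010001010101

(e & ((c | b) & (~d | b)))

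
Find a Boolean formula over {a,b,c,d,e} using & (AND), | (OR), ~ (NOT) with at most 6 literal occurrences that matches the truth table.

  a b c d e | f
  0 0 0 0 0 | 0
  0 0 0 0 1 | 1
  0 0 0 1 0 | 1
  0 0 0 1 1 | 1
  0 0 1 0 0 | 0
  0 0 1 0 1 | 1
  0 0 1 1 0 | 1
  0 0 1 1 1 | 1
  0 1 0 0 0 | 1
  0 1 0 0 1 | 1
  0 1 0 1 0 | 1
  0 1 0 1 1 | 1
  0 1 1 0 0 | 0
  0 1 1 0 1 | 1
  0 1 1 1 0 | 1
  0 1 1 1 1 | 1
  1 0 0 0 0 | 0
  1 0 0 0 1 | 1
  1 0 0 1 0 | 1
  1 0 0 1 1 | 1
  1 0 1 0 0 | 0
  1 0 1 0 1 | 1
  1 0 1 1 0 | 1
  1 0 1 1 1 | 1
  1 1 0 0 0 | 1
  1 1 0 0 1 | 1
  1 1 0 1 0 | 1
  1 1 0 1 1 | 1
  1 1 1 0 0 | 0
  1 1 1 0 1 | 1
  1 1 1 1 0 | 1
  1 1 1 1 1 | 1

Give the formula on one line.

(((b & ~c) | d) | e)

  ~c = 11110000111100001111000011110000
  (b & ~c) = 00000000111100000000000011110000
  ((b & ~c) | d) = 00110011111100110011001111110011
  (((b & ~c) | d) | e) = 01110111111101110111011111110111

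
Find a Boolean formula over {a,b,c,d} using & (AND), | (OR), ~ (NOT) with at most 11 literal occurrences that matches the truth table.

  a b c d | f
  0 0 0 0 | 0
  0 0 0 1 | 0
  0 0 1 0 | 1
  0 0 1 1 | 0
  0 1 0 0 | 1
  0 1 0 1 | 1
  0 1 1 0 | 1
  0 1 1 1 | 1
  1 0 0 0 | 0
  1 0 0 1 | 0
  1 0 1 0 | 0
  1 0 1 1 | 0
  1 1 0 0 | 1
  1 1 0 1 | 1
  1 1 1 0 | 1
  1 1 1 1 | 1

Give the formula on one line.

(b | ((~a & ~d) & ((((c & ~d) | a) & b) | c)))

  ~a = 1111111100000000
  ~d = 1010101010101010
  (~a & ~d) = 1010101000000000
  (c & ~d) = 0010001000100010
  ((c & ~d) | a) = 0010001011111111
  (((c & ~d) | a) & b) = 0000001000001111
  ((((c & ~d) | a) & b) | c) = 0011001100111111
  ((~a & ~d) & ((((c & ~d) | a) & b) | c)) = 0010001000000000
  (b | ((~a & ~d) & ((((c & ~d) | a) & b) | c))) = 0010111100001111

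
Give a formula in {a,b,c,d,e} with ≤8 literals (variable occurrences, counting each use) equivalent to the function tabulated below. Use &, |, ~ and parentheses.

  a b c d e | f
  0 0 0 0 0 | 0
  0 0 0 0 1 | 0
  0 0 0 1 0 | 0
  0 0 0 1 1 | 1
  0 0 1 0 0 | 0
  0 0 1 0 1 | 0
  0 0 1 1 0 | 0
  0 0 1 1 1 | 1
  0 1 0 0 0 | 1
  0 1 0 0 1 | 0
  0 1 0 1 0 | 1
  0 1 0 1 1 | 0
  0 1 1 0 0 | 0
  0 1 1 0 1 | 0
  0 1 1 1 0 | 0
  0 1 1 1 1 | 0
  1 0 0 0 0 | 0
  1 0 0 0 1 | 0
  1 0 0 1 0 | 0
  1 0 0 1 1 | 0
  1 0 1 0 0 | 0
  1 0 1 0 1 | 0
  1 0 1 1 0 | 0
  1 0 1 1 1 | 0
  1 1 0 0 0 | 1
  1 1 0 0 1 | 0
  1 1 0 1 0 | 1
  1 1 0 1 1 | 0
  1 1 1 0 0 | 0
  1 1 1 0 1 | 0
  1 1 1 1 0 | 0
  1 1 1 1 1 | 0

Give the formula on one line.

(((e & d) & (d & (~a & ~b))) | ((~c & ~e) & b))

  (e & d) = 00010001000100010001000100010001
  ~a = 11111111111111110000000000000000
  ~b = 11111111000000001111111100000000
  (~a & ~b) = 11111111000000000000000000000000
  (d & (~a & ~b)) = 00110011000000000000000000000000
  ((e & d) & (d & (~a & ~b))) = 00010001000000000000000000000000
  ~c = 11110000111100001111000011110000
  ~e = 10101010101010101010101010101010
  (~c & ~e) = 10100000101000001010000010100000
  ((~c & ~e) & b) = 00000000101000000000000010100000
  (((e & d) & (d & (~a & ~b))) | ((~c & ~e) & b)) = 00010001101000000000000010100000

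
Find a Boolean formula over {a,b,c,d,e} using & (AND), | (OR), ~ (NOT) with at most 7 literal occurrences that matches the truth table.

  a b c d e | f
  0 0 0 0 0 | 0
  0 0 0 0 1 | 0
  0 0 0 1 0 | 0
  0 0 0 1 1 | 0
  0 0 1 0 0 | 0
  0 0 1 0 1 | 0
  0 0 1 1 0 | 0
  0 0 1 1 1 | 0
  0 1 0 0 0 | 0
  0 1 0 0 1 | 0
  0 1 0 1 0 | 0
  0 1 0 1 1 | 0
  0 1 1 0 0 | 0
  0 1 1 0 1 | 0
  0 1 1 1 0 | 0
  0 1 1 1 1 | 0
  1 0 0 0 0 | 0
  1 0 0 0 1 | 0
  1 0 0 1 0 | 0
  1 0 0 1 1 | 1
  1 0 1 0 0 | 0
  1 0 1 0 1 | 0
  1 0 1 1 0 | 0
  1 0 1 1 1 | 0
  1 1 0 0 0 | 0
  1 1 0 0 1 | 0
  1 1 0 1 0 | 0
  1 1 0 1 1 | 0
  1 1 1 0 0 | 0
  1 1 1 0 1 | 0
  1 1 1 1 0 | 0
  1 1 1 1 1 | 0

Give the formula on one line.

(((~e | ~c) & e) & ((~b & d) & a))

  ~e = 10101010101010101010101010101010
  ~c = 11110000111100001111000011110000
  (~e | ~c) = 11111010111110101111101011111010
  ((~e | ~c) & e) = 01010000010100000101000001010000
  ~b = 11111111000000001111111100000000
  (~b & d) = 00110011000000000011001100000000
  ((~b & d) & a) = 00000000000000000011001100000000
  (((~e | ~c) & e) & ((~b & d) & a)) = 00000000000000000001000000000000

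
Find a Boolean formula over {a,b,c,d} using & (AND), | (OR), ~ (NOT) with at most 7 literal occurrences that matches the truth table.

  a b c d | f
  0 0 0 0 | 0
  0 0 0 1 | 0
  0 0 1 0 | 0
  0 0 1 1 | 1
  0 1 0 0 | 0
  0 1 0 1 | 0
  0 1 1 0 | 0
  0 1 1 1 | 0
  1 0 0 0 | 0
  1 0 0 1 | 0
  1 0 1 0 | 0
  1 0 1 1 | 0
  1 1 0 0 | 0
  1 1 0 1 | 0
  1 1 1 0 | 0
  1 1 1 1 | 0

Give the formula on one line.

((~a & ~b) & (~a & (d & c)))

  ~a = 1111111100000000
  ~b = 1111000011110000
  (~a & ~b) = 1111000000000000
  (d & c) = 0001000100010001
  (~a & (d & c)) = 0001000100000000
  ((~a & ~b) & (~a & (d & c))) = 0001000000000000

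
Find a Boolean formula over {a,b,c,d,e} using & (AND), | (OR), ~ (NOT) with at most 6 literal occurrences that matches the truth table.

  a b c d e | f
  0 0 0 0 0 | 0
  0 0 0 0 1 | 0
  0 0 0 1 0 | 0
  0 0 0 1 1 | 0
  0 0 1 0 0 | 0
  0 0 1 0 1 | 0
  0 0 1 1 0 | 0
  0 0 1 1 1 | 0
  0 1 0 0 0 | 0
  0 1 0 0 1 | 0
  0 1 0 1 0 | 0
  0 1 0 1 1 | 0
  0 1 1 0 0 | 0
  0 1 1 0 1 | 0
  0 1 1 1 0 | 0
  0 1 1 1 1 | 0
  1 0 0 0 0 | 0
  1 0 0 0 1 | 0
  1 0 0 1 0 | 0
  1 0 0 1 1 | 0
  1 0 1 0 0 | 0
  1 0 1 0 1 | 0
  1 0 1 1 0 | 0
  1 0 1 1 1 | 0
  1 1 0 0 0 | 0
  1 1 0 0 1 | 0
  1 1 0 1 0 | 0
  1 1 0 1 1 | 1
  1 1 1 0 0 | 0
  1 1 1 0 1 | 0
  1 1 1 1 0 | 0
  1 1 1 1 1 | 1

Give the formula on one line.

(e & (a & ((a | c) & (b & d))))

  (a | c) = 00001111000011111111111111111111
  (b & d) = 00000000001100110000000000110011
  ((a | c) & (b & d)) = 00000000000000110000000000110011
  (a & ((a | c) & (b & d))) = 00000000000000000000000000110011
  (e & (a & ((a | c) & (b & d)))) = 00000000000000000000000000010001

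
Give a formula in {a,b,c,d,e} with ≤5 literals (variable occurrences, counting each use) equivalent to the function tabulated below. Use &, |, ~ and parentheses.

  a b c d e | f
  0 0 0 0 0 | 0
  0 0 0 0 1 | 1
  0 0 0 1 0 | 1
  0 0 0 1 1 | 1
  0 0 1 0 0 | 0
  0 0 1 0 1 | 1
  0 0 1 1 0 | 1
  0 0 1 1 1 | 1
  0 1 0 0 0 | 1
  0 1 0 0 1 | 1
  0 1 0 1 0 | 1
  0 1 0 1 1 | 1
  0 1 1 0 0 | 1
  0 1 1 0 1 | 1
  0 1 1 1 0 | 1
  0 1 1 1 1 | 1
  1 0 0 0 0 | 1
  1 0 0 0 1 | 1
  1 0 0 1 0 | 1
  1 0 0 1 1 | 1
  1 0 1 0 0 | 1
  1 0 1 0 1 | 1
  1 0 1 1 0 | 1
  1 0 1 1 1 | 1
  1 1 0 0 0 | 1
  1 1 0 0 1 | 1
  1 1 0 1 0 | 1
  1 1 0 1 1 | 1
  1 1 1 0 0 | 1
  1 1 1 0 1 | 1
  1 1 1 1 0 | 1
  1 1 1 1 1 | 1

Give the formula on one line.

  (a | d) = 00110011001100111111111111111111
  (e | b) = 01010101111111110101010111111111
  ((a | d) | (e | b)) = 01110111111111111111111111111111

((a | d) | (e | b))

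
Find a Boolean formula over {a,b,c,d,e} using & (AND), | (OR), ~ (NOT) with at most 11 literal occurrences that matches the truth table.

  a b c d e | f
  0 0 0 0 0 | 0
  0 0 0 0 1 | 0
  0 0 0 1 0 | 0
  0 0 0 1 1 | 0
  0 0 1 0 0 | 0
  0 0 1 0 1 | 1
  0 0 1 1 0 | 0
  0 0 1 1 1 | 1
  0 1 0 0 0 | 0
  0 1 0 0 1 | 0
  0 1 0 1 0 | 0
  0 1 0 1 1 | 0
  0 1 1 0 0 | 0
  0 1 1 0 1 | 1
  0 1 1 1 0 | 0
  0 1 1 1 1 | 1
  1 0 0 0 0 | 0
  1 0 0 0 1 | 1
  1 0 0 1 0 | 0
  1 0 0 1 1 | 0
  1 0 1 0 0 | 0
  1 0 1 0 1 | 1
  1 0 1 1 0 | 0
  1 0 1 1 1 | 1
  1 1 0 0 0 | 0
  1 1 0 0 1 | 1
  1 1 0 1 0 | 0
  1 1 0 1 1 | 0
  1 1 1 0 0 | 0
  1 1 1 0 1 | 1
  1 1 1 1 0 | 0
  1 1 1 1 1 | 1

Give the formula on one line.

  ~d = 11001100110011001100110011001100
  ~e = 10101010101010101010101010101010
  (~d & ~e) = 10001000100010001000100010001000
  (a | (~d & ~e)) = 10001000100010001111111111111111
  ((a | (~d & ~e)) & ~d) = 10001000100010001100110011001100
  ~c = 11110000111100001111000011110000
  (~c & e) = 01010000010100000101000001010000
  (((a | (~d & ~e)) & ~d) & (~c & e)) = 00000000000000000100000001000000
  (e & c) = 00000101000001010000010100000101
  ((((a | (~d & ~e)) & ~d) & (~c & e)) | (e & c)) = 00000101000001010100010101000101

((((a | (~d & ~e)) & ~d) & (~c & e)) | (e & c))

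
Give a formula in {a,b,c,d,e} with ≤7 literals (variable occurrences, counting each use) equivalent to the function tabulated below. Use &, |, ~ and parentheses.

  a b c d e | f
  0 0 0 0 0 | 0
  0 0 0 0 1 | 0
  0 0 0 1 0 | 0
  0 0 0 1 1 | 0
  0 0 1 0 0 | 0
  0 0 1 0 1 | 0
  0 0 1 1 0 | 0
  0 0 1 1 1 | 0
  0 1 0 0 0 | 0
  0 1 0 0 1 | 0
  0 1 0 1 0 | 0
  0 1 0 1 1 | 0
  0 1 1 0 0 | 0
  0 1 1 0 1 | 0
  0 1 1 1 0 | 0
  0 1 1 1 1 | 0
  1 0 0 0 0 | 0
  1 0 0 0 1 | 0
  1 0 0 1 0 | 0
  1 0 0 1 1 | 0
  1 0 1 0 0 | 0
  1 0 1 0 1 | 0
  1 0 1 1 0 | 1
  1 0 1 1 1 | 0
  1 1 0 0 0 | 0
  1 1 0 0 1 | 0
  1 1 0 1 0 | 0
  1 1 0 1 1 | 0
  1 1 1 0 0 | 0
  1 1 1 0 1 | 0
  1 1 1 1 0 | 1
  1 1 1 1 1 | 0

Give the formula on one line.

((~e & a) & (d & (c & ~e)))

  ~e = 10101010101010101010101010101010
  (~e & a) = 00000000000000001010101010101010
  (c & ~e) = 00001010000010100000101000001010
  (d & (c & ~e)) = 00000010000000100000001000000010
  ((~e & a) & (d & (c & ~e))) = 00000000000000000000001000000010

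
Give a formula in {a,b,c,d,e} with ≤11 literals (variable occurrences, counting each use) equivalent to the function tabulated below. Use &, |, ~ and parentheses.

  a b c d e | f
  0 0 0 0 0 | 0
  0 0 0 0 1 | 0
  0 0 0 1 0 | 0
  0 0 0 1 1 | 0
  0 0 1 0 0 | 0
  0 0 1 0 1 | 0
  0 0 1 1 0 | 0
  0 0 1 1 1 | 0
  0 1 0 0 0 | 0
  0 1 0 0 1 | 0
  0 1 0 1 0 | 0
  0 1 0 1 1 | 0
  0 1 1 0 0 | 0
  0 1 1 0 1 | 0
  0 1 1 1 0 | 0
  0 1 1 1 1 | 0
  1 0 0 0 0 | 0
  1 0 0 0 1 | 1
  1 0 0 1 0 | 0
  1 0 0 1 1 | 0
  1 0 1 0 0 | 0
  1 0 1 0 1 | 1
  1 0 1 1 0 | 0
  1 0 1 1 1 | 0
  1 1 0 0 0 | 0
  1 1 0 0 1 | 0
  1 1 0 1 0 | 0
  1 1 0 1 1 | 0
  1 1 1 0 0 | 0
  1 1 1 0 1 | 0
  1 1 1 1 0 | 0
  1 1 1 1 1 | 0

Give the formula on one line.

((a & ~b) & ((~d & e) & (((d & e) & ~b) | a)))

  ~b = 11111111000000001111111100000000
  (a & ~b) = 00000000000000001111111100000000
  ~d = 11001100110011001100110011001100
  (~d & e) = 01000100010001000100010001000100
  (d & e) = 00010001000100010001000100010001
  ((d & e) & ~b) = 00010001000000000001000100000000
  (((d & e) & ~b) | a) = 00010001000000001111111111111111
  ((~d & e) & (((d & e) & ~b) | a)) = 00000000000000000100010001000100
  ((a & ~b) & ((~d & e) & (((d & e) & ~b) | a))) = 00000000000000000100010000000000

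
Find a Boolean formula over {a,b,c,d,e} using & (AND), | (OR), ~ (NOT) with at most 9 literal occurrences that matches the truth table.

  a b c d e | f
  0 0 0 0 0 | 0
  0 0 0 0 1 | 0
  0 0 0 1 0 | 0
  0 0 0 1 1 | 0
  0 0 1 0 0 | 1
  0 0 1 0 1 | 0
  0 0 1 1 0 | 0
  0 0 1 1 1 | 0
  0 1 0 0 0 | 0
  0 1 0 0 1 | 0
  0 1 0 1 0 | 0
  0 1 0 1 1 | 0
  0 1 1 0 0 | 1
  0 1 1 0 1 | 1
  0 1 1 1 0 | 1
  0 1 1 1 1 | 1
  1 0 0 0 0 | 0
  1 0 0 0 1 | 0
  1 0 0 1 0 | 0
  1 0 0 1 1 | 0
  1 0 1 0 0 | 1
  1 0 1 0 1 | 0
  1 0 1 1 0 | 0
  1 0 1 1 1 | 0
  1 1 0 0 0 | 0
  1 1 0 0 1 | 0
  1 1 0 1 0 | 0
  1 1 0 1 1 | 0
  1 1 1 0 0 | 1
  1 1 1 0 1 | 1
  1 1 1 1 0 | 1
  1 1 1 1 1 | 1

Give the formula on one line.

(((((~e | ~c) & c) & (~d | ~c)) | b) & c)

  ~e = 10101010101010101010101010101010
  ~c = 11110000111100001111000011110000
  (~e | ~c) = 11111010111110101111101011111010
  ((~e | ~c) & c) = 00001010000010100000101000001010
  ~d = 11001100110011001100110011001100
  (~d | ~c) = 11111100111111001111110011111100
  (((~e | ~c) & c) & (~d | ~c)) = 00001000000010000000100000001000
  ((((~e | ~c) & c) & (~d | ~c)) | b) = 00001000111111110000100011111111
  (((((~e | ~c) & c) & (~d | ~c)) | b) & c) = 00001000000011110000100000001111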